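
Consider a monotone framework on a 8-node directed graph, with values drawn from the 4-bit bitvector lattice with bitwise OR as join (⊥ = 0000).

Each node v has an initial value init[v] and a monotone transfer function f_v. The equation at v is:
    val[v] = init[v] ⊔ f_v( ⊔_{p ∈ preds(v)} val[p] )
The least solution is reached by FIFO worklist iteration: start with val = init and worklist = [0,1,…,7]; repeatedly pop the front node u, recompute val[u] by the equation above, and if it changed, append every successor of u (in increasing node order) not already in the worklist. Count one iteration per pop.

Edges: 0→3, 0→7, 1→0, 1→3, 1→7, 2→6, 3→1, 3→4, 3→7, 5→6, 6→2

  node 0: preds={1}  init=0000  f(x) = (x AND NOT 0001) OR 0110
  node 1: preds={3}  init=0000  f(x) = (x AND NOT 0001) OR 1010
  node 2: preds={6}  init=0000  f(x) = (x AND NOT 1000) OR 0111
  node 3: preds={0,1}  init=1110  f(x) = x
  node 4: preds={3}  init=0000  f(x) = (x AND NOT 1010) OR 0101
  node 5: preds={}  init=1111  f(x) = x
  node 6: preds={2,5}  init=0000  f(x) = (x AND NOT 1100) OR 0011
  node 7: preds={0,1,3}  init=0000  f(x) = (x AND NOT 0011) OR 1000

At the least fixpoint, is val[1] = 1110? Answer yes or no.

yes

Worklist (12 pops):
  #1 pop 0: in=0000 → 0110 (was 0000); enqueue []
  #2 pop 1: in=1110 → 1110 (was 0000); enqueue [0]
  #3 pop 2: in=0000 → 0111 (was 0000); enqueue []
  #4 pop 3: in=1110 → 1110 (no change)
  #5 pop 4: in=1110 → 0101 (was 0000); enqueue []
  #6 pop 5: in=0000 → 1111 (no change)
  #7 pop 6: in=1111 → 0011 (was 0000); enqueue [2]
  #8 pop 7: in=1110 → 1100 (was 0000); enqueue []
  #9 pop 0: in=1110 → 1110 (was 0110); enqueue [3,7]
  #10 pop 2: in=0011 → 0111 (no change)
  #11 pop 3: in=1110 → 1110 (no change)
  #12 pop 7: in=1110 → 1100 (no change)

Fixpoint:
  val[0] = 1110
  val[1] = 1110
  val[2] = 0111
  val[3] = 1110
  val[4] = 0101
  val[5] = 1111
  val[6] = 0011
  val[7] = 1100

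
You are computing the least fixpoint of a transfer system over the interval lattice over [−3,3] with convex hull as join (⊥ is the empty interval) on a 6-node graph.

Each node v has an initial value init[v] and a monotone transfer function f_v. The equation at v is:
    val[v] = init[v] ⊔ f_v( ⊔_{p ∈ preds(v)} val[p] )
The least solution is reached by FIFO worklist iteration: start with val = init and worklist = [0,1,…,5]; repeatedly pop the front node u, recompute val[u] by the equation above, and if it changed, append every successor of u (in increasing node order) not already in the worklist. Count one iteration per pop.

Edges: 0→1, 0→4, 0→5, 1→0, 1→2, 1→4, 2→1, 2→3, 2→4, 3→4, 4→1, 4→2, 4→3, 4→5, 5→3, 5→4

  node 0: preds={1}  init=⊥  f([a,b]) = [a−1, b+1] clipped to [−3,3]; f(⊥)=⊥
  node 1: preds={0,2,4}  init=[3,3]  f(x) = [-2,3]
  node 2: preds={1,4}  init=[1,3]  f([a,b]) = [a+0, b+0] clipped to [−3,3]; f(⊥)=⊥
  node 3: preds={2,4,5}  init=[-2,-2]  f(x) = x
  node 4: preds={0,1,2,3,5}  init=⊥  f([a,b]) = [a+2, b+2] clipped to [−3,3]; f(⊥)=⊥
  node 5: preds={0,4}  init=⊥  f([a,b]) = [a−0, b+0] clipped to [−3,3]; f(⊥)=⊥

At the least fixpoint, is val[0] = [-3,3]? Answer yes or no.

yes

Iteration log — 16 steps:
  step 1. node 0  ⊔preds=[3,3]  new=[2,3]  old=⊥  +wl: 
  step 2. node 1  ⊔preds=[1,3]  new=[-2,3]  old=[3,3]  +wl: 0
  step 3. node 2  ⊔preds=[-2,3]  new=[-2,3]  old=[1,3]  +wl: 1
  step 4. node 3  ⊔preds=[-2,3]  new=[-2,3]  old=[-2,-2]  +wl: 
  step 5. node 4  ⊔preds=[-2,3]  new=[0,3]  old=⊥  +wl: 2,3
  step 6. node 5  ⊔preds=[0,3]  new=[0,3]  old=⊥  +wl: 4
  step 7. node 0  ⊔preds=[-2,3]  new=[-3,3]  old=[2,3]  +wl: 5
  step 8. node 1  ⊔preds=[-3,3]  new=[-2,3]  stable
  step 9. node 2  ⊔preds=[-2,3]  new=[-2,3]  stable
  step 10. node 3  ⊔preds=[-2,3]  new=[-2,3]  stable
  step 11. node 4  ⊔preds=[-3,3]  new=[-1,3]  old=[0,3]  +wl: 1,2,3
  step 12. node 5  ⊔preds=[-3,3]  new=[-3,3]  old=[0,3]  +wl: 4
  step 13. node 1  ⊔preds=[-3,3]  new=[-2,3]  stable
  step 14. node 2  ⊔preds=[-2,3]  new=[-2,3]  stable
  step 15. node 3  ⊔preds=[-3,3]  new=[-3,3]  old=[-2,3]  +wl: 
  step 16. node 4  ⊔preds=[-3,3]  new=[-1,3]  stable

Least fixpoint reached:
  node 0: [-3,3]
  node 1: [-2,3]
  node 2: [-2,3]
  node 3: [-3,3]
  node 4: [-1,3]
  node 5: [-3,3]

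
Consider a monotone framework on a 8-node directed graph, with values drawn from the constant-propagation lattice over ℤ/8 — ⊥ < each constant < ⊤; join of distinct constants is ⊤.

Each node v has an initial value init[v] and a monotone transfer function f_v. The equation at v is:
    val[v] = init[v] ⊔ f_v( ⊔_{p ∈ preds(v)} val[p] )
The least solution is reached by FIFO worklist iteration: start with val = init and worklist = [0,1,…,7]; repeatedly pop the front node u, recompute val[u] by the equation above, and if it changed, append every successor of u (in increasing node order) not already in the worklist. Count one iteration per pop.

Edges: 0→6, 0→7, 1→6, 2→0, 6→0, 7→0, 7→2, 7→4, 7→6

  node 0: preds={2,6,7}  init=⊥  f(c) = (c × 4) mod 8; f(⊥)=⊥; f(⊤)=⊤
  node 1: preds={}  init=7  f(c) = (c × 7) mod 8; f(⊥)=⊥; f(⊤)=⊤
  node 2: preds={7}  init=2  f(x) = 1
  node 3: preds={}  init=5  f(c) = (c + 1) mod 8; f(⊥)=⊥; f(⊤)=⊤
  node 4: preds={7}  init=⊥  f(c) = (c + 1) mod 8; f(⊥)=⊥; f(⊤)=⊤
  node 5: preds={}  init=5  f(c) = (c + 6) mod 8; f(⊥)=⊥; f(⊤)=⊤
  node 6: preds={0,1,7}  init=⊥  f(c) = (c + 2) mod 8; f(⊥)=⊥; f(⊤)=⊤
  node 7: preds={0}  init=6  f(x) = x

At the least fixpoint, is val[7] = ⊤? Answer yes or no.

Iteration log — 12 steps:
  step 1. node 0  ⊔preds=⊤  new=⊤  old=⊥  +wl: 
  step 2. node 1  ⊔preds=⊥  new=7  stable
  step 3. node 2  ⊔preds=6  new=⊤  old=2  +wl: 0
  step 4. node 3  ⊔preds=⊥  new=5  stable
  step 5. node 4  ⊔preds=6  new=7  old=⊥  +wl: 
  step 6. node 5  ⊔preds=⊥  new=5  stable
  step 7. node 6  ⊔preds=⊤  new=⊤  old=⊥  +wl: 
  step 8. node 7  ⊔preds=⊤  new=⊤  old=6  +wl: 2,4,6
  step 9. node 0  ⊔preds=⊤  new=⊤  stable
  step 10. node 2  ⊔preds=⊤  new=⊤  stable
  step 11. node 4  ⊔preds=⊤  new=⊤  old=7  +wl: 
  step 12. node 6  ⊔preds=⊤  new=⊤  stable

Least fixpoint reached:
  node 0: ⊤
  node 1: 7
  node 2: ⊤
  node 3: 5
  node 4: ⊤
  node 5: 5
  node 6: ⊤
  node 7: ⊤

yes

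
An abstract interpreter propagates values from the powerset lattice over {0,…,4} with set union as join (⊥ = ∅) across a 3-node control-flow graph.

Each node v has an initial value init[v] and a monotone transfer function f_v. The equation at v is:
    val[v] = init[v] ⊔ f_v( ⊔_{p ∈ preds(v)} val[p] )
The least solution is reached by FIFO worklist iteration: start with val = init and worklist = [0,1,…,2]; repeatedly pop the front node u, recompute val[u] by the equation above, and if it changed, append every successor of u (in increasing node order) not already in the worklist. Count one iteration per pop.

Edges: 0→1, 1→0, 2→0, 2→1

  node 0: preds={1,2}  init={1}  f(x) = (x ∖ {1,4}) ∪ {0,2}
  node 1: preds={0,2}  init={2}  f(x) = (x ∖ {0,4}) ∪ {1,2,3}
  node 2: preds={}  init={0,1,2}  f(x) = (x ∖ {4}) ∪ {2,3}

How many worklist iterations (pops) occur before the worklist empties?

Iteration log — 5 steps:
  step 1. node 0  ⊔preds={0,1,2}  new={0,1,2}  old={1}  +wl: 
  step 2. node 1  ⊔preds={0,1,2}  new={1,2,3}  old={2}  +wl: 0
  step 3. node 2  ⊔preds={}  new={0,1,2,3}  old={0,1,2}  +wl: 1
  step 4. node 0  ⊔preds={0,1,2,3}  new={0,1,2,3}  old={0,1,2}  +wl: 
  step 5. node 1  ⊔preds={0,1,2,3}  new={1,2,3}  stable

Least fixpoint reached:
  node 0: {0,1,2,3}
  node 1: {1,2,3}
  node 2: {0,1,2,3}

5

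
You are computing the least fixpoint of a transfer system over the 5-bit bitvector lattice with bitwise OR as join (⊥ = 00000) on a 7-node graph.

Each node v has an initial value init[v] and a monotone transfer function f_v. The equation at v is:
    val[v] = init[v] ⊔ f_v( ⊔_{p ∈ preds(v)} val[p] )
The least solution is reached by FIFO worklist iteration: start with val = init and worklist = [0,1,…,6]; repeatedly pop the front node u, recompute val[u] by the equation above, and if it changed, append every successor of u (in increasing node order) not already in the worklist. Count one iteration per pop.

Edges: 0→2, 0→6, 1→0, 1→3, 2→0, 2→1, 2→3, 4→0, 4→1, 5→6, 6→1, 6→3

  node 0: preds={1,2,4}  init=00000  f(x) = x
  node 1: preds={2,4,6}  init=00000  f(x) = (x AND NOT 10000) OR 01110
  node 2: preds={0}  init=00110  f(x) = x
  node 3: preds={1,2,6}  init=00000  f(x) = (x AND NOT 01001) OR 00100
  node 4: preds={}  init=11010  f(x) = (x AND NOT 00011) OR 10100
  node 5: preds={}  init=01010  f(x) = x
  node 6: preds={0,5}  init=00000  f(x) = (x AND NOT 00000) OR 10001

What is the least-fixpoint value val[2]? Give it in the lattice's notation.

Trace (16 dequeues):
  [1] u=0 | in 11110 | out 11110 | prev 00000 | push {}
  [2] u=1 | in 11110 | out 01110 | prev 00000 | push {0}
  [3] u=2 | in 11110 | out 11110 | prev 00110 | push {1}
  [4] u=3 | in 11110 | out 10110 | prev 00000 | push {}
  [5] u=4 | in 00000 | out 11110 | prev 11010 | push {}
  [6] u=5 | in 00000 | out 01010 | ==
  [7] u=6 | in 11110 | out 11111 | prev 00000 | push {3}
  [8] u=0 | in 11110 | out 11110 | ==
  [9] u=1 | in 11111 | out 01111 | prev 01110 | push {0}
  [10] u=3 | in 11111 | out 10110 | ==
  [11] u=0 | in 11111 | out 11111 | prev 11110 | push {2,6}
  [12] u=2 | in 11111 | out 11111 | prev 11110 | push {0,1,3}
  [13] u=6 | in 11111 | out 11111 | ==
  [14] u=0 | in 11111 | out 11111 | ==
  [15] u=1 | in 11111 | out 01111 | ==
  [16] u=3 | in 11111 | out 10110 | ==

Converged values:
  [0] 11111
  [1] 01111
  [2] 11111
  [3] 10110
  [4] 11110
  [5] 01010
  [6] 11111

11111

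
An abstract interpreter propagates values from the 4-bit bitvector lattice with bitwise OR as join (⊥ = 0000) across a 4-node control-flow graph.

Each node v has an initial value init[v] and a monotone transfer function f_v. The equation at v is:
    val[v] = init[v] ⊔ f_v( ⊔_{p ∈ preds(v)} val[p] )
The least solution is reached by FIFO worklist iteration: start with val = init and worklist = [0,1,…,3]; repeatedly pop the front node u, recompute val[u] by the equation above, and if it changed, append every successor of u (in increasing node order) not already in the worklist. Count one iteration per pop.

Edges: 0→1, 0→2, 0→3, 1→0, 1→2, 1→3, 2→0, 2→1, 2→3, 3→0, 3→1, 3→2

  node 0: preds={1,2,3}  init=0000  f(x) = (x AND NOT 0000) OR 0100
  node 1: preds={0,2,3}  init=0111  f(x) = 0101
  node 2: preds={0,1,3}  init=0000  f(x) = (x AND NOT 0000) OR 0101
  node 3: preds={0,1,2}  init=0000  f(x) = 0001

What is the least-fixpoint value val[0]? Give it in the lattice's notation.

Iteration log — 7 steps:
  step 1. node 0  ⊔preds=0111  new=0111  old=0000  +wl: 
  step 2. node 1  ⊔preds=0111  new=0111  stable
  step 3. node 2  ⊔preds=0111  new=0111  old=0000  +wl: 0,1
  step 4. node 3  ⊔preds=0111  new=0001  old=0000  +wl: 2
  step 5. node 0  ⊔preds=0111  new=0111  stable
  step 6. node 1  ⊔preds=0111  new=0111  stable
  step 7. node 2  ⊔preds=0111  new=0111  stable

Least fixpoint reached:
  node 0: 0111
  node 1: 0111
  node 2: 0111
  node 3: 0001

0111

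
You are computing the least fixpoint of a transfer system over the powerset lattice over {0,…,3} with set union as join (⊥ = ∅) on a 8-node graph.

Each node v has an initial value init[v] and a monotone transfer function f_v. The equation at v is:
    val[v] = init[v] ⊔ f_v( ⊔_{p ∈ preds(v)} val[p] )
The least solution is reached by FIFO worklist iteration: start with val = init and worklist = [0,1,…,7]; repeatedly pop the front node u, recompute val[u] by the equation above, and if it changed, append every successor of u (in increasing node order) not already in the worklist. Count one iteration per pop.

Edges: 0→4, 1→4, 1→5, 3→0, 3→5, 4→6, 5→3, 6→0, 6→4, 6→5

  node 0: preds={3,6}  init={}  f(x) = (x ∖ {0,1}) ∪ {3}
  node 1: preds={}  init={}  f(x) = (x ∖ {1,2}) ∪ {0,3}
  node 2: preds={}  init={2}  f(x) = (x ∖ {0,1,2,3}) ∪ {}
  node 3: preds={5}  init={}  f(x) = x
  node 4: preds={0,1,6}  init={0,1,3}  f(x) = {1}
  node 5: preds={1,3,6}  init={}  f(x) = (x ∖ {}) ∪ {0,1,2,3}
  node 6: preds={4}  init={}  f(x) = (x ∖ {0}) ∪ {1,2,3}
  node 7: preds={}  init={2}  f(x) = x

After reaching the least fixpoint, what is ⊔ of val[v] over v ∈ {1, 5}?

{0,1,2,3}

Worklist (12 pops):
  #1 pop 0: in={} → {3} (was {}); enqueue []
  #2 pop 1: in={} → {0,3} (was {}); enqueue []
  #3 pop 2: in={} → {2} (no change)
  #4 pop 3: in={} → {} (no change)
  #5 pop 4: in={0,3} → {0,1,3} (no change)
  #6 pop 5: in={0,3} → {0,1,2,3} (was {}); enqueue [3]
  #7 pop 6: in={0,1,3} → {1,2,3} (was {}); enqueue [0,4,5]
  #8 pop 7: in={} → {2} (no change)
  #9 pop 3: in={0,1,2,3} → {0,1,2,3} (was {}); enqueue []
  #10 pop 0: in={0,1,2,3} → {2,3} (was {3}); enqueue []
  #11 pop 4: in={0,1,2,3} → {0,1,3} (no change)
  #12 pop 5: in={0,1,2,3} → {0,1,2,3} (no change)

Fixpoint:
  val[0] = {2,3}
  val[1] = {0,3}
  val[2] = {2}
  val[3] = {0,1,2,3}
  val[4] = {0,1,3}
  val[5] = {0,1,2,3}
  val[6] = {1,2,3}
  val[7] = {2}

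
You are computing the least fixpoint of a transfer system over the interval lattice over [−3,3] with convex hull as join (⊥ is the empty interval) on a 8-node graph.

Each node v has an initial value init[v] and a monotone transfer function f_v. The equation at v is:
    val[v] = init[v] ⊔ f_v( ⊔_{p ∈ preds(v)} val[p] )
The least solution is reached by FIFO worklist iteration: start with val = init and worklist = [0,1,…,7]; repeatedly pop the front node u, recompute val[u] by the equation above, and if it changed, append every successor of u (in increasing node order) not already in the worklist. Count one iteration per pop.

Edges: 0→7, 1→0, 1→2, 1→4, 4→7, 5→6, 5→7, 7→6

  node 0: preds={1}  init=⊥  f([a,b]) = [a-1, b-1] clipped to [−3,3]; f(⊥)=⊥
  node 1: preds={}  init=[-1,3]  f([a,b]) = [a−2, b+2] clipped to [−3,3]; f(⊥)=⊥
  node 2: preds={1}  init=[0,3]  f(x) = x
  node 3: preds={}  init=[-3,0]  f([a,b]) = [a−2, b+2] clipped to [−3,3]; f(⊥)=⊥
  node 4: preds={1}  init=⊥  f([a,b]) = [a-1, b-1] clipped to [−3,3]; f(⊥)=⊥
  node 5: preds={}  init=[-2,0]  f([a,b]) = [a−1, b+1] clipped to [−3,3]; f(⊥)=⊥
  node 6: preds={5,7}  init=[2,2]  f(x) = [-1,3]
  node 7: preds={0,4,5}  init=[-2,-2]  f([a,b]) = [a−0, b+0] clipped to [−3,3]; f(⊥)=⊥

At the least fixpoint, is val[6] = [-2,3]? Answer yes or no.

Worklist (9 pops):
  #1 pop 0: in=[-1,3] → [-2,2] (was ⊥); enqueue []
  #2 pop 1: in=⊥ → [-1,3] (no change)
  #3 pop 2: in=[-1,3] → [-1,3] (was [0,3]); enqueue []
  #4 pop 3: in=⊥ → [-3,0] (no change)
  #5 pop 4: in=[-1,3] → [-2,2] (was ⊥); enqueue []
  #6 pop 5: in=⊥ → [-2,0] (no change)
  #7 pop 6: in=[-2,0] → [-1,3] (was [2,2]); enqueue []
  #8 pop 7: in=[-2,2] → [-2,2] (was [-2,-2]); enqueue [6]
  #9 pop 6: in=[-2,2] → [-1,3] (no change)

Fixpoint:
  val[0] = [-2,2]
  val[1] = [-1,3]
  val[2] = [-1,3]
  val[3] = [-3,0]
  val[4] = [-2,2]
  val[5] = [-2,0]
  val[6] = [-1,3]
  val[7] = [-2,2]

no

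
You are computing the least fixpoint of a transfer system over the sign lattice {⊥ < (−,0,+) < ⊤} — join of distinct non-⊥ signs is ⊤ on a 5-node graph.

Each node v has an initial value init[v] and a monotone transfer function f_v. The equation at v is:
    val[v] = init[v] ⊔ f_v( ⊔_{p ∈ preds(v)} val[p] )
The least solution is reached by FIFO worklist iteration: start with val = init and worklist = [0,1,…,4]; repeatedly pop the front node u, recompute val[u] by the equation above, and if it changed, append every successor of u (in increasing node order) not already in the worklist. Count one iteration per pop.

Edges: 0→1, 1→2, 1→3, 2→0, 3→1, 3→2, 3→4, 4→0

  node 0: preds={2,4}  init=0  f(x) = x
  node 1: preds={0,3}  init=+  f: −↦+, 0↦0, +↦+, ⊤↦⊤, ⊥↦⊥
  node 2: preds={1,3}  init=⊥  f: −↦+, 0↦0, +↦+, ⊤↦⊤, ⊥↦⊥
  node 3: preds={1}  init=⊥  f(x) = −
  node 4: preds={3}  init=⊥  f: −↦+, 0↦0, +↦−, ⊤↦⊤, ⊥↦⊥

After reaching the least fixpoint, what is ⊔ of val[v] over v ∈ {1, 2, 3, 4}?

⊤

Worklist (8 pops):
  #1 pop 0: in=⊥ → 0 (no change)
  #2 pop 1: in=0 → ⊤ (was +); enqueue []
  #3 pop 2: in=⊤ → ⊤ (was ⊥); enqueue [0]
  #4 pop 3: in=⊤ → − (was ⊥); enqueue [1,2]
  #5 pop 4: in=− → + (was ⊥); enqueue []
  #6 pop 0: in=⊤ → ⊤ (was 0); enqueue []
  #7 pop 1: in=⊤ → ⊤ (no change)
  #8 pop 2: in=⊤ → ⊤ (no change)

Fixpoint:
  val[0] = ⊤
  val[1] = ⊤
  val[2] = ⊤
  val[3] = −
  val[4] = +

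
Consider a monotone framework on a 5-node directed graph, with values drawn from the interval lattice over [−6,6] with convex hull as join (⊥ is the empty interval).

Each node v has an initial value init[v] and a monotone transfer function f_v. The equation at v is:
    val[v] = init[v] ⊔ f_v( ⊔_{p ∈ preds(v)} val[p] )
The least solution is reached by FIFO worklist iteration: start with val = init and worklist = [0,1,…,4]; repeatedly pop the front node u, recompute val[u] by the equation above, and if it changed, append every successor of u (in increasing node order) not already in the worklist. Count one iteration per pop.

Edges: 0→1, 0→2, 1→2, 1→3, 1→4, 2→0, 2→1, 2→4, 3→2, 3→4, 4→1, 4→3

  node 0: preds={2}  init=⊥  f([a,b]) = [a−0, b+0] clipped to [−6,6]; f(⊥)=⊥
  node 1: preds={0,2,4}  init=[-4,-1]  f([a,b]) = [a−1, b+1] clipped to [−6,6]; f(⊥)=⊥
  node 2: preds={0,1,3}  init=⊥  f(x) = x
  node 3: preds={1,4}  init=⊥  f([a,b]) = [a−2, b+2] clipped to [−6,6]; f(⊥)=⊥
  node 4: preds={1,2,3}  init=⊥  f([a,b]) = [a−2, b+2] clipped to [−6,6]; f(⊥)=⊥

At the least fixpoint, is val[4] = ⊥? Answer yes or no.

no

Worklist (18 pops):
  #1 pop 0: in=⊥ → ⊥ (no change)
  #2 pop 1: in=⊥ → [-4,-1] (no change)
  #3 pop 2: in=[-4,-1] → [-4,-1] (was ⊥); enqueue [0,1]
  #4 pop 3: in=[-4,-1] → [-6,1] (was ⊥); enqueue [2]
  #5 pop 4: in=[-6,1] → [-6,3] (was ⊥); enqueue [3]
  #6 pop 0: in=[-4,-1] → [-4,-1] (was ⊥); enqueue []
  #7 pop 1: in=[-6,3] → [-6,4] (was [-4,-1]); enqueue [4]
  #8 pop 2: in=[-6,4] → [-6,4] (was [-4,-1]); enqueue [0,1]
  #9 pop 3: in=[-6,4] → [-6,6] (was [-6,1]); enqueue [2]
  #10 pop 4: in=[-6,6] → [-6,6] (was [-6,3]); enqueue [3]
  #11 pop 0: in=[-6,4] → [-6,4] (was [-4,-1]); enqueue []
  #12 pop 1: in=[-6,6] → [-6,6] (was [-6,4]); enqueue [4]
  #13 pop 2: in=[-6,6] → [-6,6] (was [-6,4]); enqueue [0,1]
  #14 pop 3: in=[-6,6] → [-6,6] (no change)
  #15 pop 4: in=[-6,6] → [-6,6] (no change)
  #16 pop 0: in=[-6,6] → [-6,6] (was [-6,4]); enqueue [2]
  #17 pop 1: in=[-6,6] → [-6,6] (no change)
  #18 pop 2: in=[-6,6] → [-6,6] (no change)

Fixpoint:
  val[0] = [-6,6]
  val[1] = [-6,6]
  val[2] = [-6,6]
  val[3] = [-6,6]
  val[4] = [-6,6]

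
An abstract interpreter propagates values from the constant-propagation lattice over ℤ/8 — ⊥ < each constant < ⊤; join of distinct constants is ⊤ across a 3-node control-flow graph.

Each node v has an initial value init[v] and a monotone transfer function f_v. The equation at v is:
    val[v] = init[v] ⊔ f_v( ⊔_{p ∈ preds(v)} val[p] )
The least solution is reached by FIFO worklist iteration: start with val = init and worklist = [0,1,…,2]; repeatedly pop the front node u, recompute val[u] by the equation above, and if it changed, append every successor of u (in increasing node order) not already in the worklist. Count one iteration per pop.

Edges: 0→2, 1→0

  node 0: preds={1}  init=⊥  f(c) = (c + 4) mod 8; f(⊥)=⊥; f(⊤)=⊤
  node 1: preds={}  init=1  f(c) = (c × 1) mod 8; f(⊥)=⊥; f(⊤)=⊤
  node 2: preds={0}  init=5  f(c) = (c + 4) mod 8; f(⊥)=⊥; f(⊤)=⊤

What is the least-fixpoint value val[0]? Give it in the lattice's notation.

Iteration log — 3 steps:
  step 1. node 0  ⊔preds=1  new=5  old=⊥  +wl: 
  step 2. node 1  ⊔preds=⊥  new=1  stable
  step 3. node 2  ⊔preds=5  new=⊤  old=5  +wl: 

Least fixpoint reached:
  node 0: 5
  node 1: 1
  node 2: ⊤

5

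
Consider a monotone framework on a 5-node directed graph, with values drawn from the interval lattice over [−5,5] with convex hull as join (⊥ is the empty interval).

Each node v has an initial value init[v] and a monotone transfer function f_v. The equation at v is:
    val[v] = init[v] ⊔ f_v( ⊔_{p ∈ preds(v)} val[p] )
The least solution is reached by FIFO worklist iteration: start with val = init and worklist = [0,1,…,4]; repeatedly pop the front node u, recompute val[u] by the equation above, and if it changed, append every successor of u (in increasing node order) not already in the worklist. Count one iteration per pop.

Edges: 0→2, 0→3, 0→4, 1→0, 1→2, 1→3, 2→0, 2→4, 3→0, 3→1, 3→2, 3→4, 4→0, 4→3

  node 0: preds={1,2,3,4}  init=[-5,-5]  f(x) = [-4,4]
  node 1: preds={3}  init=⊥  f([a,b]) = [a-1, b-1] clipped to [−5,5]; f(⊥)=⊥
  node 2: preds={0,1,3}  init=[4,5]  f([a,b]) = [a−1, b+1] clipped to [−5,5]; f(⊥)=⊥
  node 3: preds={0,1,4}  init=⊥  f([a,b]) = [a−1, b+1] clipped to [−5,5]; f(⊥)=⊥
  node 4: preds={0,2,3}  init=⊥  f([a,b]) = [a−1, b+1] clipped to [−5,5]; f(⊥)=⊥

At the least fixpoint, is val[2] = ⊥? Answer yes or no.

Worklist (10 pops):
  #1 pop 0: in=[4,5] → [-5,4] (was [-5,-5]); enqueue []
  #2 pop 1: in=⊥ → ⊥ (no change)
  #3 pop 2: in=[-5,4] → [-5,5] (was [4,5]); enqueue [0]
  #4 pop 3: in=[-5,4] → [-5,5] (was ⊥); enqueue [1,2]
  #5 pop 4: in=[-5,5] → [-5,5] (was ⊥); enqueue [3]
  #6 pop 0: in=[-5,5] → [-5,4] (no change)
  #7 pop 1: in=[-5,5] → [-5,4] (was ⊥); enqueue [0]
  #8 pop 2: in=[-5,5] → [-5,5] (no change)
  #9 pop 3: in=[-5,5] → [-5,5] (no change)
  #10 pop 0: in=[-5,5] → [-5,4] (no change)

Fixpoint:
  val[0] = [-5,4]
  val[1] = [-5,4]
  val[2] = [-5,5]
  val[3] = [-5,5]
  val[4] = [-5,5]

no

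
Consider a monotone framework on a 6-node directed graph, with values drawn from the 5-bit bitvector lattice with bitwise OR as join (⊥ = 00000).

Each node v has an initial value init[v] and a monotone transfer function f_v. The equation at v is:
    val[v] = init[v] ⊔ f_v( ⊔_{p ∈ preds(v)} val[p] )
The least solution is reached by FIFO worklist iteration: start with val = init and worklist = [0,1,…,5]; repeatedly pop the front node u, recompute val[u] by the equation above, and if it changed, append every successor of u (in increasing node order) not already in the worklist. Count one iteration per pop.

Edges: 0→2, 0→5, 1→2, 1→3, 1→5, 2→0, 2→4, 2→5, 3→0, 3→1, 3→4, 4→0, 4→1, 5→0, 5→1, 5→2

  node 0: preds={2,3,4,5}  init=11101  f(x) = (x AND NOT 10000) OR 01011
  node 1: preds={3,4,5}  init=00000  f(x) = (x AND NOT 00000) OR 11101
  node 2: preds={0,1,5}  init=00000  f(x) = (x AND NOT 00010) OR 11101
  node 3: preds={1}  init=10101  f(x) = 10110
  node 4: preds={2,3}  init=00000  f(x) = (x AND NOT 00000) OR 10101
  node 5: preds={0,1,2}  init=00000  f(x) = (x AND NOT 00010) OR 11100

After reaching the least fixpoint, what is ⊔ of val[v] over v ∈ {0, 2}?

11111

Iteration log — 11 steps:
  step 1. node 0  ⊔preds=10101  new=11111  old=11101  +wl: 
  step 2. node 1  ⊔preds=10101  new=11101  old=00000  +wl: 
  step 3. node 2  ⊔preds=11111  new=11101  old=00000  +wl: 0
  step 4. node 3  ⊔preds=11101  new=10111  old=10101  +wl: 1
  step 5. node 4  ⊔preds=11111  new=11111  old=00000  +wl: 
  step 6. node 5  ⊔preds=11111  new=11101  old=00000  +wl: 2
  step 7. node 0  ⊔preds=11111  new=11111  stable
  step 8. node 1  ⊔preds=11111  new=11111  old=11101  +wl: 3,5
  step 9. node 2  ⊔preds=11111  new=11101  stable
  step 10. node 3  ⊔preds=11111  new=10111  stable
  step 11. node 5  ⊔preds=11111  new=11101  stable

Least fixpoint reached:
  node 0: 11111
  node 1: 11111
  node 2: 11101
  node 3: 10111
  node 4: 11111
  node 5: 11101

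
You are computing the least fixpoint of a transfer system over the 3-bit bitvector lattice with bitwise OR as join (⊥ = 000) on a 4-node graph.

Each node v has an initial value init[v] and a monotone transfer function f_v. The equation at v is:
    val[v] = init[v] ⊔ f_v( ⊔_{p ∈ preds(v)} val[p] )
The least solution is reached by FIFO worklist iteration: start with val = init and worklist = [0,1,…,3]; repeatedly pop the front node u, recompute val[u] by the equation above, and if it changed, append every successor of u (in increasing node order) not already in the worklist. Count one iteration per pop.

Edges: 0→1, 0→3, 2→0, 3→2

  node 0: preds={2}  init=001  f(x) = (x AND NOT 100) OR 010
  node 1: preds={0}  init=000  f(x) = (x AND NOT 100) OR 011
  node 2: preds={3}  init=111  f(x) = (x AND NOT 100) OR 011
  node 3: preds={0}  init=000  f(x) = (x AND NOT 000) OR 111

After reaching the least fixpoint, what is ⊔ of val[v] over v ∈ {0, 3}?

Trace (5 dequeues):
  [1] u=0 | in 111 | out 011 | prev 001 | push {}
  [2] u=1 | in 011 | out 011 | prev 000 | push {}
  [3] u=2 | in 000 | out 111 | ==
  [4] u=3 | in 011 | out 111 | prev 000 | push {2}
  [5] u=2 | in 111 | out 111 | ==

Converged values:
  [0] 011
  [1] 011
  [2] 111
  [3] 111

111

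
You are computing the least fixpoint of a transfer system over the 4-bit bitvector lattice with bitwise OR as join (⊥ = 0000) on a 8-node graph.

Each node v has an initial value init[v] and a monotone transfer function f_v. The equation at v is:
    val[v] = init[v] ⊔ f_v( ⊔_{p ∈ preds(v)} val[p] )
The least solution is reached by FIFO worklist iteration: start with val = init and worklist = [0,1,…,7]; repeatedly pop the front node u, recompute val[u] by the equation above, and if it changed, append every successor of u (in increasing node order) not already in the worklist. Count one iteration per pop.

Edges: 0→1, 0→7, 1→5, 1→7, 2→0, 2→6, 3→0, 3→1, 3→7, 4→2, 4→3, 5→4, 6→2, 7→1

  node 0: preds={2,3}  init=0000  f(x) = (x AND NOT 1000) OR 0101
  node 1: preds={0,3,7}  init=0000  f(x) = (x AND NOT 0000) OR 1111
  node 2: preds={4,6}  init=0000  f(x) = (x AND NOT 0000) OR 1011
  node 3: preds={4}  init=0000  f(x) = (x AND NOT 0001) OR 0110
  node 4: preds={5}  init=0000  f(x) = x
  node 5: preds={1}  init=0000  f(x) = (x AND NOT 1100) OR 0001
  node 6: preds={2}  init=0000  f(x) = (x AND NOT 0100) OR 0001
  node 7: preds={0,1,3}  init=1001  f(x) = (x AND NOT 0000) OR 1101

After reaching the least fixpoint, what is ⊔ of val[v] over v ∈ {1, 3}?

Trace (14 dequeues):
  [1] u=0 | in 0000 | out 0101 | prev 0000 | push {}
  [2] u=1 | in 1101 | out 1111 | prev 0000 | push {}
  [3] u=2 | in 0000 | out 1011 | prev 0000 | push {0}
  [4] u=3 | in 0000 | out 0110 | prev 0000 | push {1}
  [5] u=4 | in 0000 | out 0000 | ==
  [6] u=5 | in 1111 | out 0011 | prev 0000 | push {4}
  [7] u=6 | in 1011 | out 1011 | prev 0000 | push {2}
  [8] u=7 | in 1111 | out 1111 | prev 1001 | push {}
  [9] u=0 | in 1111 | out 0111 | prev 0101 | push {7}
  [10] u=1 | in 1111 | out 1111 | ==
  [11] u=4 | in 0011 | out 0011 | prev 0000 | push {3}
  [12] u=2 | in 1011 | out 1011 | ==
  [13] u=7 | in 1111 | out 1111 | ==
  [14] u=3 | in 0011 | out 0110 | ==

Converged values:
  [0] 0111
  [1] 1111
  [2] 1011
  [3] 0110
  [4] 0011
  [5] 0011
  [6] 1011
  [7] 1111

1111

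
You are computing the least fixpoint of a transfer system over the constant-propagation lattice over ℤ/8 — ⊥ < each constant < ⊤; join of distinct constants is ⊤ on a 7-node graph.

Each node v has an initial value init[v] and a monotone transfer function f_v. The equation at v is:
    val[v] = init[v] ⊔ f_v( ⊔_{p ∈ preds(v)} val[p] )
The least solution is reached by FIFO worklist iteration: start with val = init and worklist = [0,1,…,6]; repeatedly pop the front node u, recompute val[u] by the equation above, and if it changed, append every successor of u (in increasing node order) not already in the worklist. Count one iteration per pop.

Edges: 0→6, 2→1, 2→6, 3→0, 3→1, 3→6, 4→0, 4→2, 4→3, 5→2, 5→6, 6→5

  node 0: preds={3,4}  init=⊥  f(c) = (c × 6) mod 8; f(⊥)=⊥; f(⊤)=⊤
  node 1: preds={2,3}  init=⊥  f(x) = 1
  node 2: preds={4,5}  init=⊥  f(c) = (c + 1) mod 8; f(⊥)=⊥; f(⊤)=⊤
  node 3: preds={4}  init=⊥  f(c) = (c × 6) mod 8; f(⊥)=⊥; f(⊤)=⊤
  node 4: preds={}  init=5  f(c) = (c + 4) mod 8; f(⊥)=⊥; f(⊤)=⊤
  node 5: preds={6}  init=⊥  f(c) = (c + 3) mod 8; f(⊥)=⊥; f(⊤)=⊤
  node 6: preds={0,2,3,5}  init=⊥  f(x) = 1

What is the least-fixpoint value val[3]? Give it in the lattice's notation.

6

Worklist (14 pops):
  #1 pop 0: in=5 → 6 (was ⊥); enqueue []
  #2 pop 1: in=⊥ → 1 (was ⊥); enqueue []
  #3 pop 2: in=5 → 6 (was ⊥); enqueue [1]
  #4 pop 3: in=5 → 6 (was ⊥); enqueue [0]
  #5 pop 4: in=⊥ → 5 (no change)
  #6 pop 5: in=⊥ → ⊥ (no change)
  #7 pop 6: in=6 → 1 (was ⊥); enqueue [5]
  #8 pop 1: in=6 → 1 (no change)
  #9 pop 0: in=⊤ → ⊤ (was 6); enqueue [6]
  #10 pop 5: in=1 → 4 (was ⊥); enqueue [2]
  #11 pop 6: in=⊤ → 1 (no change)
  #12 pop 2: in=⊤ → ⊤ (was 6); enqueue [1,6]
  #13 pop 1: in=⊤ → 1 (no change)
  #14 pop 6: in=⊤ → 1 (no change)

Fixpoint:
  val[0] = ⊤
  val[1] = 1
  val[2] = ⊤
  val[3] = 6
  val[4] = 5
  val[5] = 4
  val[6] = 1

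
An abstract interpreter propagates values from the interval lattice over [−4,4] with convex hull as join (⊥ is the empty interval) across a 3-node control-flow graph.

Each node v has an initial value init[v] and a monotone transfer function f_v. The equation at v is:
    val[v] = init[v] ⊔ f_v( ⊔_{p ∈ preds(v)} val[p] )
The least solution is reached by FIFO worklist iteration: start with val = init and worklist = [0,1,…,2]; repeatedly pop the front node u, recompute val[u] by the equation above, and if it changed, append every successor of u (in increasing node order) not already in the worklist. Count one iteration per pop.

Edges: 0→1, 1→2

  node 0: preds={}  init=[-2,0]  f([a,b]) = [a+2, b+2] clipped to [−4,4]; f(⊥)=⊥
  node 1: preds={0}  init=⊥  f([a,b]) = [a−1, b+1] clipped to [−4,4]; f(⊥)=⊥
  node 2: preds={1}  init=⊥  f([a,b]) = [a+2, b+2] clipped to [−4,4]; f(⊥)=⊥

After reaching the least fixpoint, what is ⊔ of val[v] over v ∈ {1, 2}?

[-3,3]

Trace (3 dequeues):
  [1] u=0 | in ⊥ | out [-2,0] | ==
  [2] u=1 | in [-2,0] | out [-3,1] | prev ⊥ | push {}
  [3] u=2 | in [-3,1] | out [-1,3] | prev ⊥ | push {}

Converged values:
  [0] [-2,0]
  [1] [-3,1]
  [2] [-1,3]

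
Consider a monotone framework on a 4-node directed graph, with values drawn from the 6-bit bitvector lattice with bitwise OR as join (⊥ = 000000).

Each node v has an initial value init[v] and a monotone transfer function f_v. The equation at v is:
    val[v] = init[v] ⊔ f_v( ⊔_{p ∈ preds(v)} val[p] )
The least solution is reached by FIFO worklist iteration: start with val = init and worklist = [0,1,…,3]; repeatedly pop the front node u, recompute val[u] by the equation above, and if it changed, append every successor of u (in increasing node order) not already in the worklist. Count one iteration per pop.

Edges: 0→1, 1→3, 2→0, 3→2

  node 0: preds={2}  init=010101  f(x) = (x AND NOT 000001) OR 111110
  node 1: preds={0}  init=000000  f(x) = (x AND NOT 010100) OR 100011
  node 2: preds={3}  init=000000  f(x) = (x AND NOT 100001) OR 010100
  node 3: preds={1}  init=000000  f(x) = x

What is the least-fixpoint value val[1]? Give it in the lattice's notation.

Iteration log — 7 steps:
  step 1. node 0  ⊔preds=000000  new=111111  old=010101  +wl: 
  step 2. node 1  ⊔preds=111111  new=101011  old=000000  +wl: 
  step 3. node 2  ⊔preds=000000  new=010100  old=000000  +wl: 0
  step 4. node 3  ⊔preds=101011  new=101011  old=000000  +wl: 2
  step 5. node 0  ⊔preds=010100  new=111111  stable
  step 6. node 2  ⊔preds=101011  new=011110  old=010100  +wl: 0
  step 7. node 0  ⊔preds=011110  new=111111  stable

Least fixpoint reached:
  node 0: 111111
  node 1: 101011
  node 2: 011110
  node 3: 101011

101011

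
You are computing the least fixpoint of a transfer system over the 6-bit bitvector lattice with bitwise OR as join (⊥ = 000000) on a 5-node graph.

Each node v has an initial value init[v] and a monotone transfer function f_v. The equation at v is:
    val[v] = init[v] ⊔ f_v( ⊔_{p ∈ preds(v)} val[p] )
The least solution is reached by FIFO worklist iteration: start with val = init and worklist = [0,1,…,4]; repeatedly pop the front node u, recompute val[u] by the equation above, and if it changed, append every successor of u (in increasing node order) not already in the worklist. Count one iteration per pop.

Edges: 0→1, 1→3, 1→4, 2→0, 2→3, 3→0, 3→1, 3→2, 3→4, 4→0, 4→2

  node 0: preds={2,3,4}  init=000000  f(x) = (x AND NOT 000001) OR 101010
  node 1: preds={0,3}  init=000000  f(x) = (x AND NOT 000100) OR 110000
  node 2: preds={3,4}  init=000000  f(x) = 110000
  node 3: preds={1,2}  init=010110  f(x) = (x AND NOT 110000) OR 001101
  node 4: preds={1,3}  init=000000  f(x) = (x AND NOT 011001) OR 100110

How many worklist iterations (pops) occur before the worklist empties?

10

Trace (10 dequeues):
  [1] u=0 | in 010110 | out 111110 | prev 000000 | push {}
  [2] u=1 | in 111110 | out 111010 | prev 000000 | push {}
  [3] u=2 | in 010110 | out 110000 | prev 000000 | push {0}
  [4] u=3 | in 111010 | out 011111 | prev 010110 | push {1,2}
  [5] u=4 | in 111111 | out 100110 | prev 000000 | push {}
  [6] u=0 | in 111111 | out 111110 | ==
  [7] u=1 | in 111111 | out 111011 | prev 111010 | push {3,4}
  [8] u=2 | in 111111 | out 110000 | ==
  [9] u=3 | in 111011 | out 011111 | ==
  [10] u=4 | in 111111 | out 100110 | ==

Converged values:
  [0] 111110
  [1] 111011
  [2] 110000
  [3] 011111
  [4] 100110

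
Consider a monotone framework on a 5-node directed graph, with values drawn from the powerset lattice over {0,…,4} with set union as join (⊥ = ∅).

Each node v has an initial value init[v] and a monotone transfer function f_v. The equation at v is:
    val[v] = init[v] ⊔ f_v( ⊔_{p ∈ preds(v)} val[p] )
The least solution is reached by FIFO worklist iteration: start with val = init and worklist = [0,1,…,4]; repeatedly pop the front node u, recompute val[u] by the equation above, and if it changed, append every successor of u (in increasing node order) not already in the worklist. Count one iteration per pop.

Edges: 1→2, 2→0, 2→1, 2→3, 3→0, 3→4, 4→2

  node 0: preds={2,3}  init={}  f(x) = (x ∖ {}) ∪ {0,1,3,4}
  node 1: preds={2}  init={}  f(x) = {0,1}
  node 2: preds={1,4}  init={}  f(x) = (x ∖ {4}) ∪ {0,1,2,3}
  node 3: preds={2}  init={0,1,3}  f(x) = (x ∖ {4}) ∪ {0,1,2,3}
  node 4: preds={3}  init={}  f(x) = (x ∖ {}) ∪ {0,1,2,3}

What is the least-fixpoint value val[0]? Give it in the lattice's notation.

{0,1,2,3,4}

Worklist (8 pops):
  #1 pop 0: in={0,1,3} → {0,1,3,4} (was {}); enqueue []
  #2 pop 1: in={} → {0,1} (was {}); enqueue []
  #3 pop 2: in={0,1} → {0,1,2,3} (was {}); enqueue [0,1]
  #4 pop 3: in={0,1,2,3} → {0,1,2,3} (was {0,1,3}); enqueue []
  #5 pop 4: in={0,1,2,3} → {0,1,2,3} (was {}); enqueue [2]
  #6 pop 0: in={0,1,2,3} → {0,1,2,3,4} (was {0,1,3,4}); enqueue []
  #7 pop 1: in={0,1,2,3} → {0,1} (no change)
  #8 pop 2: in={0,1,2,3} → {0,1,2,3} (no change)

Fixpoint:
  val[0] = {0,1,2,3,4}
  val[1] = {0,1}
  val[2] = {0,1,2,3}
  val[3] = {0,1,2,3}
  val[4] = {0,1,2,3}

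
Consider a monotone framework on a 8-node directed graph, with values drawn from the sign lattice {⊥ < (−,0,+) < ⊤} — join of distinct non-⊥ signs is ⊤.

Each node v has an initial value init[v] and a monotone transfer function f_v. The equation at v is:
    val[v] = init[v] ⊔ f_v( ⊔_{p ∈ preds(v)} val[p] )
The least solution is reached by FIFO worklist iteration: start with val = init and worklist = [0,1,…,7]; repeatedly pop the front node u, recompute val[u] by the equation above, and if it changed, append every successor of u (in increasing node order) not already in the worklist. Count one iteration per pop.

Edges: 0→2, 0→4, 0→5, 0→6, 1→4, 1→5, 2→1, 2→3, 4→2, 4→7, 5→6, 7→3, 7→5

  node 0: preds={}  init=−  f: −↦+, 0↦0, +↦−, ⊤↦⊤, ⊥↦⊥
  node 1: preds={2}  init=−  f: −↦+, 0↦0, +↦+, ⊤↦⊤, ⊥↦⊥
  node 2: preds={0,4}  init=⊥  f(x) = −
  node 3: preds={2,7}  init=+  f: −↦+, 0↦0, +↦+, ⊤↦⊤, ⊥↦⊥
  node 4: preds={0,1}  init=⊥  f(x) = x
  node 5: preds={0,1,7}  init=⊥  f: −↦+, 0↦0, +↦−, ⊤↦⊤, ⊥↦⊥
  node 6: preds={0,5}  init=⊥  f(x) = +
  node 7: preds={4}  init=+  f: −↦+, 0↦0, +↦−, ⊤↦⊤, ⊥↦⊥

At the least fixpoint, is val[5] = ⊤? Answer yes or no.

yes

Trace (16 dequeues):
  [1] u=0 | in ⊥ | out − | ==
  [2] u=1 | in ⊥ | out − | ==
  [3] u=2 | in − | out − | prev ⊥ | push {1}
  [4] u=3 | in ⊤ | out ⊤ | prev + | push {}
  [5] u=4 | in − | out − | prev ⊥ | push {2}
  [6] u=5 | in ⊤ | out ⊤ | prev ⊥ | push {}
  [7] u=6 | in ⊤ | out + | prev ⊥ | push {}
  [8] u=7 | in − | out + | ==
  [9] u=1 | in − | out ⊤ | prev − | push {4,5}
  [10] u=2 | in − | out − | ==
  [11] u=4 | in ⊤ | out ⊤ | prev − | push {2,7}
  [12] u=5 | in ⊤ | out ⊤ | ==
  [13] u=2 | in ⊤ | out − | ==
  [14] u=7 | in ⊤ | out ⊤ | prev + | push {3,5}
  [15] u=3 | in ⊤ | out ⊤ | ==
  [16] u=5 | in ⊤ | out ⊤ | ==

Converged values:
  [0] −
  [1] ⊤
  [2] −
  [3] ⊤
  [4] ⊤
  [5] ⊤
  [6] +
  [7] ⊤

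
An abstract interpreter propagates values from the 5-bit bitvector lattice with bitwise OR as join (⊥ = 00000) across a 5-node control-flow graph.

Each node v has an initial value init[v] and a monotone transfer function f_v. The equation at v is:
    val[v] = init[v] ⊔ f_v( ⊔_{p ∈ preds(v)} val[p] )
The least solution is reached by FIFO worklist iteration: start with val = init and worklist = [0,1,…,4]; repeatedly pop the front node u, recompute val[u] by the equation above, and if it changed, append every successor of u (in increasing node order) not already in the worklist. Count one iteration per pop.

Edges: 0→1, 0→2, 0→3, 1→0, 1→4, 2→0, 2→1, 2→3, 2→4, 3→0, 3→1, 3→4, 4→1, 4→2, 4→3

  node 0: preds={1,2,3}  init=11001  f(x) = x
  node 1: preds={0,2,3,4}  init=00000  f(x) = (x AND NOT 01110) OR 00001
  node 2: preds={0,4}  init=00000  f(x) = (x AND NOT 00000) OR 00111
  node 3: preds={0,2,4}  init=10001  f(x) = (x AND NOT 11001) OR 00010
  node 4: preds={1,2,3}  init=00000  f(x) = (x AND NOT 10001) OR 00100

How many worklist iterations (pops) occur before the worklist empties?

Trace (9 dequeues):
  [1] u=0 | in 10001 | out 11001 | ==
  [2] u=1 | in 11001 | out 10001 | prev 00000 | push {0}
  [3] u=2 | in 11001 | out 11111 | prev 00000 | push {1}
  [4] u=3 | in 11111 | out 10111 | prev 10001 | push {}
  [5] u=4 | in 11111 | out 01110 | prev 00000 | push {2,3}
  [6] u=0 | in 11111 | out 11111 | prev 11001 | push {}
  [7] u=1 | in 11111 | out 10001 | ==
  [8] u=2 | in 11111 | out 11111 | ==
  [9] u=3 | in 11111 | out 10111 | ==

Converged values:
  [0] 11111
  [1] 10001
  [2] 11111
  [3] 10111
  [4] 01110

9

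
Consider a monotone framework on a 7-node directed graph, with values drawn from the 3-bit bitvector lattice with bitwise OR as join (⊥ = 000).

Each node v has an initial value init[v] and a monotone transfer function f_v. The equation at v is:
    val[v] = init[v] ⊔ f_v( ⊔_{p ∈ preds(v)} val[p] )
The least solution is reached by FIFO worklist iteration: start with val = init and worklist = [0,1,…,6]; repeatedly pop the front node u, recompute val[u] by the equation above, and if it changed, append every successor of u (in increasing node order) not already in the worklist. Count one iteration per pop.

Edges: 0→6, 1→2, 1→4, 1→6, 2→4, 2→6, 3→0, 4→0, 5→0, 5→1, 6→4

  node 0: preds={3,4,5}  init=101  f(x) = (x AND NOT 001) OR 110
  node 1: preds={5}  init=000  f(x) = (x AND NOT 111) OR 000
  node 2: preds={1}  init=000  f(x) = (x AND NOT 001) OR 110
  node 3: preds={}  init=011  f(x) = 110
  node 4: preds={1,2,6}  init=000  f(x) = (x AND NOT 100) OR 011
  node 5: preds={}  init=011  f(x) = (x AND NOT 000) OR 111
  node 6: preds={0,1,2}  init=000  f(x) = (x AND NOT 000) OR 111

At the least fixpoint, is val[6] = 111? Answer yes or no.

Trace (10 dequeues):
  [1] u=0 | in 011 | out 111 | prev 101 | push {}
  [2] u=1 | in 011 | out 000 | ==
  [3] u=2 | in 000 | out 110 | prev 000 | push {}
  [4] u=3 | in 000 | out 111 | prev 011 | push {0}
  [5] u=4 | in 110 | out 011 | prev 000 | push {}
  [6] u=5 | in 000 | out 111 | prev 011 | push {1}
  [7] u=6 | in 111 | out 111 | prev 000 | push {4}
  [8] u=0 | in 111 | out 111 | ==
  [9] u=1 | in 111 | out 000 | ==
  [10] u=4 | in 111 | out 011 | ==

Converged values:
  [0] 111
  [1] 000
  [2] 110
  [3] 111
  [4] 011
  [5] 111
  [6] 111

yes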